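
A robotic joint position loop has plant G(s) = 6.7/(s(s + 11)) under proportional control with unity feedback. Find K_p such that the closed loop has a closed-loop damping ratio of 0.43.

Closed-loop characteristic equation: s² + 11s + K_p·6.7 = 0.
So ω_n = √(6.7K_p) and 2ζω_n = 11, giving ζ = 11/(2√(6.7K_p)).
Setting ζ = 0.43: √(6.7K_p) = 11/(2·0.43) = 12.79, so K_p = 163.6/6.7 = 24.4.

K_p = 24.4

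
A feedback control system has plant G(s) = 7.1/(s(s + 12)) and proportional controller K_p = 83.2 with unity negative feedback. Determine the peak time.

T_p = 0.133 s

From 1 + K_pG(s) = 0: s² + 12s + 590.7 = 0 ⇒ ω_n = 24.3, ζ = 0.2469.
Damped frequency ω_d = ω_n√(1−ζ²) = 23.55 rad/s, so peak time T_p = π/ω_d = 0.133 s.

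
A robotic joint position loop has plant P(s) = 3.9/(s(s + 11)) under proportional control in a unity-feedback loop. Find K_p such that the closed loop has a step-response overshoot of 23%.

From %OS = 100·exp(−πζ/√(1−ζ²)) = 23%, ζ = −ln(0.23)/√(π²+ln²(0.23)) = 0.4237.
Characteristic equation s² + 11s + 3.9K_p = 0 gives ζ = 11/(2√(3.9K_p)).
Setting ζ = 0.4237: √(3.9K_p) = 11/(2·0.4237) = 12.98, so K_p = 168.5/3.9 = 43.2.

K_p = 43.2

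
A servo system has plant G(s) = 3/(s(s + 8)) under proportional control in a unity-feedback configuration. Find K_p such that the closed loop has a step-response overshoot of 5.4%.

From %OS = 100·exp(−πζ/√(1−ζ²)) = 5.4%, ζ = −ln(0.054)/√(π²+ln²(0.054)) = 0.6806.
Characteristic equation s² + 8s + 3K_p = 0 gives ζ = 8/(2√(3K_p)).
Setting ζ = 0.6806: √(3K_p) = 8/(2·0.6806) = 5.877, so K_p = 34.54/3 = 11.5.

K_p = 11.5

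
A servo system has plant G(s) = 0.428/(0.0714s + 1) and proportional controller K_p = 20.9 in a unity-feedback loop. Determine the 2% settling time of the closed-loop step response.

T_s ≈ 0.0287 s

Closed loop: T(s) = K_p·G/(1+K_p·G) = 8.945/(0.0714s + 1 + 8.945), with pole at s = −(1 + 8.945)/0.0714 = −139.3.
τ = 1/139.3 = 0.007179 s, so 2% settling time ≈ 4τ = 0.0287 s.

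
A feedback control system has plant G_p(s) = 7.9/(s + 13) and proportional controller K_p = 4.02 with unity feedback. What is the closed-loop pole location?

Closed-loop transfer function: T(s) = K_p·G_p(s)/(1 + K_p·G_p(s)) = 31.76/(s + 13 + 31.76) = 31.76/(s + 44.76).
The closed-loop pole is at s = −44.76.

s = -44.76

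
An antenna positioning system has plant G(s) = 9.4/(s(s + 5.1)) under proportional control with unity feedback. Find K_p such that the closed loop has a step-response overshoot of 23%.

K_p = 3.85

From %OS = 100·exp(−πζ/√(1−ζ²)) = 23%, ζ = −ln(0.23)/√(π²+ln²(0.23)) = 0.4237.
Characteristic equation s² + 5.1s + 9.4K_p = 0 gives ζ = 5.1/(2√(9.4K_p)).
Setting ζ = 0.4237: √(9.4K_p) = 5.1/(2·0.4237) = 6.018, so K_p = 36.21/9.4 = 3.85.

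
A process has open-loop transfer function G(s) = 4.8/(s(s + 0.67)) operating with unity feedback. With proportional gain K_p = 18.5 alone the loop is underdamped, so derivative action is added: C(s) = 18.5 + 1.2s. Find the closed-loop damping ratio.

Forward path: (18.5 + 1.2s)·4.8/(s(s+0.67)). The closed-loop characteristic equation is s² + (0.67 + 4.8·1.2)s + 4.8·18.5 = 0.
That is s² + 6.43s + 88.8 = 0, so ω_n = 9.423 rad/s and ζ = 6.43/(2·9.423) = 0.3412.

ζ = 0.341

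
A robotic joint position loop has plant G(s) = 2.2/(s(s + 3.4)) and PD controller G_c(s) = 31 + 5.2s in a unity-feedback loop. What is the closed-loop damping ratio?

Forward path: (31 + 5.2s)·2.2/(s(s+3.4)). The closed-loop characteristic equation is s² + (3.4 + 2.2·5.2)s + 2.2·31 = 0.
That is s² + 14.84s + 68.2 = 0, so ω_n = 8.258 rad/s and ζ = 14.84/(2·8.258) = 0.8985.

ζ = 0.898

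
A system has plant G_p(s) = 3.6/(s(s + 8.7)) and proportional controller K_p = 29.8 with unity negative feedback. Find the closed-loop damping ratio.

ζ = 0.42

The closed-loop denominator is s(s+8.7) + 29.8·3.6 = s² + 8.7s + 107.3.
So ω_n² = 107.3 ⇒ ω_n = 10.36 rad/s, and ζ = 8.7/(2ω_n) = 0.42.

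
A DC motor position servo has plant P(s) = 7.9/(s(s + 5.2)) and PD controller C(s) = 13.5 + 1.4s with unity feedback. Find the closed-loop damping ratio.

Forward path: (13.5 + 1.4s)·7.9/(s(s+5.2)). The closed-loop characteristic equation is s² + (5.2 + 7.9·1.4)s + 7.9·13.5 = 0.
That is s² + 16.26s + 106.7 = 0, so ω_n = 10.33 rad/s and ζ = 16.26/(2·10.33) = 0.7872.

ζ = 0.787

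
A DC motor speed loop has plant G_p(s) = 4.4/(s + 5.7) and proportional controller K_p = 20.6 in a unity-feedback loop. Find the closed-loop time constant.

τ = 0.0104 s

Closed-loop transfer function: T(s) = K_p·G_p(s)/(1 + K_p·G_p(s)) = 90.64/(s + 5.7 + 90.64) = 90.64/(s + 96.34).
Time constant τ = 1/96.34 = 0.0104 s.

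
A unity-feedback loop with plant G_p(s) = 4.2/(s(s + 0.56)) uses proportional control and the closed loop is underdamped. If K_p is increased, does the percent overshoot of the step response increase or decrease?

Characteristic equation s² + 0.56s + K_p·4.2 = 0: raising K_p raises ω_n while 2ζω_n = 0.56 is fixed, so ζ falls and overshoot grows.

increase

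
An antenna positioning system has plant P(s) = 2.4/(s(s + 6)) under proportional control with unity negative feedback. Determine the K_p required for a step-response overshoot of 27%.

From %OS = 100·exp(−πζ/√(1−ζ²)) = 27%, ζ = −ln(0.27)/√(π²+ln²(0.27)) = 0.3847.
Characteristic equation s² + 6s + 2.4K_p = 0 gives ζ = 6/(2√(2.4K_p)).
Setting ζ = 0.3847: √(2.4K_p) = 6/(2·0.3847) = 7.798, so K_p = 60.81/2.4 = 25.3.

K_p = 25.3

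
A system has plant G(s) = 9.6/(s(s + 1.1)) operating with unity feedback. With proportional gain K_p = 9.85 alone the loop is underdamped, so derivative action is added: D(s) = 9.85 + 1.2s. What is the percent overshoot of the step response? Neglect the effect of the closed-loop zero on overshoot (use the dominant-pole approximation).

Forward path: (9.85 + 1.2s)·9.6/(s(s+1.1)). The closed-loop characteristic equation is s² + (1.1 + 9.6·1.2)s + 9.6·9.85 = 0.
That is s² + 12.62s + 94.56 = 0, so ω_n = 9.724 rad/s and ζ = 12.62/(2·9.724) = 0.6489.
%OS = 100·exp(−πζ/√(1−ζ²)) = 6.86%.

6.86%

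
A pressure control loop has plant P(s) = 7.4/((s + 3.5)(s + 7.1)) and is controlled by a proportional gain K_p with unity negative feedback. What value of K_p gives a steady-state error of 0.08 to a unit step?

The loop is type 0, so e_ss(step) = 1/(1 + K_pos) with K_pos = K_p·P(0).
P(0) = 0.2978. Require 1/(1 + K_p·0.2978) = 0.08, so 1 + 0.2978·K_p = 12.5.
K_p = (12.5 − 1)/0.2978 = 38.6.

K_p = 38.6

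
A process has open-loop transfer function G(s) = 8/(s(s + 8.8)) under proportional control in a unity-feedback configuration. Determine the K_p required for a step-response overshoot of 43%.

From %OS = 100·exp(−πζ/√(1−ζ²)) = 43%, ζ = −ln(0.43)/√(π²+ln²(0.43)) = 0.2594.
Characteristic equation s² + 8.8s + 8K_p = 0 gives ζ = 8.8/(2√(8K_p)).
Setting ζ = 0.2594: √(8K_p) = 8.8/(2·0.2594) = 16.96, so K_p = 287.6/8 = 36.

K_p = 36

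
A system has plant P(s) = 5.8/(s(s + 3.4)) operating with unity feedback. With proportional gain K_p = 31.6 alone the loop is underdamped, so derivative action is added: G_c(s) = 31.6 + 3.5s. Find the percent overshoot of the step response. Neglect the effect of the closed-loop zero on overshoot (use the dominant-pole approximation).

0.339%

Forward path: (31.6 + 3.5s)·5.8/(s(s+3.4)). The closed-loop characteristic equation is s² + (3.4 + 5.8·3.5)s + 5.8·31.6 = 0.
That is s² + 23.7s + 183.3 = 0, so ω_n = 13.54 rad/s and ζ = 23.7/(2·13.54) = 0.8753.
%OS = 100·exp(−πζ/√(1−ζ²)) = 0.339%.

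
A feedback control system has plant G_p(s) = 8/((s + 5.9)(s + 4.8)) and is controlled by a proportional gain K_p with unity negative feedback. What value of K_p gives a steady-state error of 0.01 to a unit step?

The loop is type 0, so e_ss(step) = 1/(1 + K_pos) with K_pos = K_p·G_p(0).
G_p(0) = 0.2825. Require 1/(1 + K_p·0.2825) = 0.01, so 1 + 0.2825·K_p = 100.
K_p = (100 − 1)/0.2825 = 350.

K_p = 350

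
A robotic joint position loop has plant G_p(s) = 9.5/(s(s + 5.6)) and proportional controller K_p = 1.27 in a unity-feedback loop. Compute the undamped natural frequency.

With unity feedback the closed-loop characteristic equation is s² + 5.6s + 1.27·9.5 = s² + 5.6s + 12.06 = 0.
Matching s² + 2ζω_n s + ω_n²: ω_n = √12.06 = 3.473 rad/s and 2ζω_n = 5.6, so ζ = 5.6/(2·3.473) = 0.806.

ω_n = 3.47 rad/s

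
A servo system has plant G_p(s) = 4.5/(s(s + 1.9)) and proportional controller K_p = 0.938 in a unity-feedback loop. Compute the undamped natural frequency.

With unity feedback the closed-loop characteristic equation is s² + 1.9s + 0.938·4.5 = s² + 1.9s + 4.221 = 0.
Matching s² + 2ζω_n s + ω_n²: ω_n = √4.221 = 2.055 rad/s and 2ζω_n = 1.9, so ζ = 1.9/(2·2.055) = 0.462.

ω_n = 2.05 rad/s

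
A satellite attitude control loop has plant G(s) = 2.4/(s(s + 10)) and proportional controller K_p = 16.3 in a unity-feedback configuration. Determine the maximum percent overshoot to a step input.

1.53%

Closed-loop characteristic equation: s² + 10s + 39.12 = 0, so ω_n = 6.255 rad/s and ζ = 10/(2·6.255) = 0.7994.
%OS = 100·exp(−πζ/√(1−ζ²)) = 100·exp(−π·0.7994/√0.3609) = 1.53%.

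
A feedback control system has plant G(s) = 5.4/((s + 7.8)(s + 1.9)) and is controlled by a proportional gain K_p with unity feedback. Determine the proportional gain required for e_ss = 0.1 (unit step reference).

K_p = 24.7

Steady-state error for a unit step on this type-0 loop is 1/(1 + K_p·G(0)).
G(0) = 0.3644. Require 1/(1 + K_p·0.3644) = 0.1, so 1 + 0.3644·K_p = 10.
K_p = (10 − 1)/0.3644 = 24.7.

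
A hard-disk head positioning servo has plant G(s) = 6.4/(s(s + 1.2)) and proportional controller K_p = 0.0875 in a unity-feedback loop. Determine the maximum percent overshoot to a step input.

1.48%

Closed-loop characteristic equation: s² + 1.2s + 0.56 = 0, so ω_n = 0.7483 rad/s and ζ = 1.2/(2·0.7483) = 0.8018.
%OS = 100·exp(−πζ/√(1−ζ²)) = 100·exp(−π·0.8018/√0.3571) = 1.48%.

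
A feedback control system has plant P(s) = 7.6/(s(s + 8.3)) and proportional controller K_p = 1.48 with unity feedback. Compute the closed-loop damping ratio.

ζ = 1.24

1 + K_p·P(s) = 0 gives s² + 8.3s + 11.25 = 0.
Matching s² + 2ζω_n s + ω_n²: ω_n = √11.25 = 3.354 rad/s and 2ζω_n = 8.3, so ζ = 8.3/(2·3.354) = 1.24.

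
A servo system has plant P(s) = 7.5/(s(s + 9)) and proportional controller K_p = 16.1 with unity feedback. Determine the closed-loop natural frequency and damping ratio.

With unity feedback the closed-loop characteristic equation is s² + 9s + 16.1·7.5 = s² + 9s + 120.8 = 0.
So ω_n² = 120.8 ⇒ ω_n = 10.99 rad/s, and ζ = 9/(2ω_n) = 0.41.

ω_n = 11 rad/s, ζ = 0.41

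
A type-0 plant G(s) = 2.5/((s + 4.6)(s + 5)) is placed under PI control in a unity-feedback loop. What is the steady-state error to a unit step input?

The PI controller's integrator makes the forward path type 1, so e_ss to a step is zero.

0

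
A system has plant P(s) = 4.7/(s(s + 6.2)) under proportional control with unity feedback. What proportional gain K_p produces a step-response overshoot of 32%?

From %OS = 100·exp(−πζ/√(1−ζ²)) = 32%, ζ = −ln(0.32)/√(π²+ln²(0.32)) = 0.341.
Characteristic equation s² + 6.2s + 4.7K_p = 0 gives ζ = 6.2/(2√(4.7K_p)).
Setting ζ = 0.341: √(4.7K_p) = 6.2/(2·0.341) = 9.092, so K_p = 82.66/4.7 = 17.6.

K_p = 17.6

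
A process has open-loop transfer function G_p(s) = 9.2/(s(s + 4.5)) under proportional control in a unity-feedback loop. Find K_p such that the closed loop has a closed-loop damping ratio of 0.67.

Closed-loop characteristic equation: s² + 4.5s + K_p·9.2 = 0.
So ω_n = √(9.2K_p) and 2ζω_n = 4.5, giving ζ = 4.5/(2√(9.2K_p)).
Setting ζ = 0.67: √(9.2K_p) = 4.5/(2·0.67) = 3.358, so K_p = 11.28/9.2 = 1.23.

K_p = 1.23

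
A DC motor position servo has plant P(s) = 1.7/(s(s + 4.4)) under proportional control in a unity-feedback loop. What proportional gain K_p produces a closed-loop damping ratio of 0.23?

K_p = 53.8

Closed-loop characteristic equation: s² + 4.4s + K_p·1.7 = 0.
So ω_n = √(1.7K_p) and 2ζω_n = 4.4, giving ζ = 4.4/(2√(1.7K_p)).
Setting ζ = 0.23: √(1.7K_p) = 4.4/(2·0.23) = 9.565, so K_p = 91.49/1.7 = 53.8.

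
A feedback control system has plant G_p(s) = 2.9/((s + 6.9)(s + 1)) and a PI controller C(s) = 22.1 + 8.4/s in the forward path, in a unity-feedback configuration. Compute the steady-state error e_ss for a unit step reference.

The open loop C(s)G_p(s) has a pole at the origin (type 1), so the static position error constant is infinite and e_ss = 1/(1+∞) = 0.

0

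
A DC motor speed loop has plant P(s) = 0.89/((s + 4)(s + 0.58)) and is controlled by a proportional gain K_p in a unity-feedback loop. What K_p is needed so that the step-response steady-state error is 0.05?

Steady-state error for a unit step on this type-0 loop is 1/(1 + K_p·P(0)).
P(0) = 0.3836. Require 1/(1 + K_p·0.3836) = 0.05, so 1 + 0.3836·K_p = 20.
K_p = (20 − 1)/0.3836 = 49.5.

K_p = 49.5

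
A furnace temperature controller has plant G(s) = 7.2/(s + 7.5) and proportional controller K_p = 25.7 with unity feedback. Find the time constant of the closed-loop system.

Closed-loop transfer function: T(s) = K_p·G(s)/(1 + K_p·G(s)) = 185/(s + 7.5 + 185) = 185/(s + 192.5).
Time constant τ = 1/192.5 = 0.00519 s.

τ = 0.00519 s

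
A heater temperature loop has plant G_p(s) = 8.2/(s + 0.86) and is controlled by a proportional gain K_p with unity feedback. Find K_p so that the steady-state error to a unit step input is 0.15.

For a type-0 loop with proportional control, e_ss = 1/(1 + K_p·G_p(0)).
G_p(0) = 9.535. Require 1/(1 + K_p·9.535) = 0.15, so 1 + 9.535·K_p = 6.667.
K_p = (6.667 − 1)/9.535 = 0.594.

K_p = 0.594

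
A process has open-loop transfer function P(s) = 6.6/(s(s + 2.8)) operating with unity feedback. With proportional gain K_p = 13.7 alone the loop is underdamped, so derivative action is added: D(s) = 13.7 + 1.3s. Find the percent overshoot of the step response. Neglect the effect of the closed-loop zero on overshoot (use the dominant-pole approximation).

9.57%

Forward path: (13.7 + 1.3s)·6.6/(s(s+2.8)). The closed-loop characteristic equation is s² + (2.8 + 6.6·1.3)s + 6.6·13.7 = 0.
That is s² + 11.38s + 90.42 = 0, so ω_n = 9.509 rad/s and ζ = 11.38/(2·9.509) = 0.5984.
%OS = 100·exp(−πζ/√(1−ζ²)) = 9.57%.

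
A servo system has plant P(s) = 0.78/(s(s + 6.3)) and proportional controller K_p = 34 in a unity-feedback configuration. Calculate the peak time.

T_p = 0.771 s

From 1 + K_pP(s) = 0: s² + 6.3s + 26.52 = 0 ⇒ ω_n = 5.15, ζ = 0.6117.
Damped frequency ω_d = ω_n√(1−ζ²) = 4.074 rad/s, so peak time T_p = π/ω_d = 0.771 s.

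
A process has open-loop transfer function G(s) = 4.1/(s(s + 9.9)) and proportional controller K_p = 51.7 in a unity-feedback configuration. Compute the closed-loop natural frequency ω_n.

ω_n = 14.6 rad/s

1 + K_p·G(s) = 0 gives s² + 9.9s + 212 = 0.
So ω_n² = 212 ⇒ ω_n = 14.56 rad/s, and ζ = 9.9/(2ω_n) = 0.34.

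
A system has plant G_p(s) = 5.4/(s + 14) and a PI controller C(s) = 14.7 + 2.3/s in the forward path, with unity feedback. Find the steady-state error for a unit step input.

The open loop C(s)G_p(s) has a pole at the origin (type 1), so the static position error constant is infinite and e_ss = 1/(1+∞) = 0.

0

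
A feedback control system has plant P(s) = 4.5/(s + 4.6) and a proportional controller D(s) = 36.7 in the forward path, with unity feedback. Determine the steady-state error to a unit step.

The loop is type 0. Static position error constant K_pos = D(0)·P(0) = 36.7·0.9783 = 35.9.
Steady-state error to a unit step: e_ss = 1/(1+K_pos) = 1/36.9 = 0.0271.

0.0271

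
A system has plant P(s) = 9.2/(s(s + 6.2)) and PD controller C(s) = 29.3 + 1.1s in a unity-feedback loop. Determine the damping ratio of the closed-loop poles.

Forward path: (29.3 + 1.1s)·9.2/(s(s+6.2)). The closed-loop characteristic equation is s² + (6.2 + 9.2·1.1)s + 9.2·29.3 = 0.
That is s² + 16.32s + 269.6 = 0, so ω_n = 16.42 rad/s and ζ = 16.32/(2·16.42) = 0.497.

ζ = 0.497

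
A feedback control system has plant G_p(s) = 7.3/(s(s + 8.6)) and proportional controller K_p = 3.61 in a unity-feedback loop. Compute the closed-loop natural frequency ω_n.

ω_n = 5.13 rad/s

The closed-loop denominator is s(s+8.6) + 3.61·7.3 = s² + 8.6s + 26.35.
Matching s² + 2ζω_n s + ω_n²: ω_n = √26.35 = 5.134 rad/s and 2ζω_n = 8.6, so ζ = 8.6/(2·5.134) = 0.838.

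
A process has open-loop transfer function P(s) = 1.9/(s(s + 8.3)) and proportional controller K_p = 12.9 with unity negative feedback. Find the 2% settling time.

From 1 + K_pP(s) = 0: s² + 8.3s + 24.51 = 0 ⇒ ω_n = 4.951, ζ = 0.8383.
2% settling time T_s ≈ 4/(ζω_n) = 4/4.15 = 0.964 s.

T_s ≈ 0.964 s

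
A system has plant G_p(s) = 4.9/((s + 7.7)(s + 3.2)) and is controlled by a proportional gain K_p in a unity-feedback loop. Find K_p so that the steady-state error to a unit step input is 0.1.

K_p = 45.3

The loop is type 0, so e_ss(step) = 1/(1 + K_pos) with K_pos = K_p·G_p(0).
G_p(0) = 0.1989. Require 1/(1 + K_p·0.1989) = 0.1, so 1 + 0.1989·K_p = 10.
K_p = (10 − 1)/0.1989 = 45.3.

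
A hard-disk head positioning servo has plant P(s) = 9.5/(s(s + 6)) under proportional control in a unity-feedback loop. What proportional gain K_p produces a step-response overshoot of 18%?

K_p = 4.13

From %OS = 100·exp(−πζ/√(1−ζ²)) = 18%, ζ = −ln(0.18)/√(π²+ln²(0.18)) = 0.4791.
Characteristic equation s² + 6s + 9.5K_p = 0 gives ζ = 6/(2√(9.5K_p)).
Setting ζ = 0.4791: √(9.5K_p) = 6/(2·0.4791) = 6.262, so K_p = 39.21/9.5 = 4.13.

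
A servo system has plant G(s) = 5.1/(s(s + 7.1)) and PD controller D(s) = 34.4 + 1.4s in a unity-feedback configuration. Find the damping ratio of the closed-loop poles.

Forward path: (34.4 + 1.4s)·5.1/(s(s+7.1)). The closed-loop characteristic equation is s² + (7.1 + 5.1·1.4)s + 5.1·34.4 = 0.
That is s² + 14.24s + 175.4 = 0, so ω_n = 13.25 rad/s and ζ = 14.24/(2·13.25) = 0.5375.

ζ = 0.538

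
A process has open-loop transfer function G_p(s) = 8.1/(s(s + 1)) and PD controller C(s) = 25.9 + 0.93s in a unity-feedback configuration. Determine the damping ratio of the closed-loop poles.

ζ = 0.295

Forward path: (25.9 + 0.93s)·8.1/(s(s+1)). The closed-loop characteristic equation is s² + (1 + 8.1·0.93)s + 8.1·25.9 = 0.
That is s² + 8.533s + 209.8 = 0, so ω_n = 14.48 rad/s and ζ = 8.533/(2·14.48) = 0.2946.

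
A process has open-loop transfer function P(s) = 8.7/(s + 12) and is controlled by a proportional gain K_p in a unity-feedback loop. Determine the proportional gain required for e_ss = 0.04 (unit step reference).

For a type-0 loop with proportional control, e_ss = 1/(1 + K_p·P(0)).
P(0) = 0.725. Require 1/(1 + K_p·0.725) = 0.04, so 1 + 0.725·K_p = 25.
K_p = (25 − 1)/0.725 = 33.1.

K_p = 33.1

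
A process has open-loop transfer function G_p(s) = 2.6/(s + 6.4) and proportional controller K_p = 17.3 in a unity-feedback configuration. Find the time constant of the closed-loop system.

Closed-loop transfer function: T(s) = K_p·G_p(s)/(1 + K_p·G_p(s)) = 44.98/(s + 6.4 + 44.98) = 44.98/(s + 51.38).
Time constant τ = 1/51.38 = 0.0195 s.

τ = 0.0195 s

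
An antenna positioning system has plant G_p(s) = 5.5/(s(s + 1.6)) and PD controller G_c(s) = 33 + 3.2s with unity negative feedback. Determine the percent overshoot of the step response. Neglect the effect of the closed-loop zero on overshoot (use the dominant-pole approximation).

Forward path: (33 + 3.2s)·5.5/(s(s+1.6)). The closed-loop characteristic equation is s² + (1.6 + 5.5·3.2)s + 5.5·33 = 0.
That is s² + 19.2s + 181.5 = 0, so ω_n = 13.47 rad/s and ζ = 19.2/(2·13.47) = 0.7126.
%OS = 100·exp(−πζ/√(1−ζ²)) = 4.11%.

4.11%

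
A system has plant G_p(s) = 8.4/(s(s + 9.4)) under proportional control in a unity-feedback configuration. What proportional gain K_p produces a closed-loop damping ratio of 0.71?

K_p = 5.22

Closed-loop characteristic equation: s² + 9.4s + K_p·8.4 = 0.
So ω_n = √(8.4K_p) and 2ζω_n = 9.4, giving ζ = 9.4/(2√(8.4K_p)).
Setting ζ = 0.71: √(8.4K_p) = 9.4/(2·0.71) = 6.62, so K_p = 43.82/8.4 = 5.22.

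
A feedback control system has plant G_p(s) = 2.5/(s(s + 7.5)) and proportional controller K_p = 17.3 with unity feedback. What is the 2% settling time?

Closed-loop characteristic equation: s² + 7.5s + 43.25 = 0, so ω_n = 6.576 rad/s and ζ = 7.5/(2·6.576) = 0.5702.
2% settling time T_s ≈ 4/(ζω_n) = 4/3.75 = 1.07 s.

T_s ≈ 1.07 s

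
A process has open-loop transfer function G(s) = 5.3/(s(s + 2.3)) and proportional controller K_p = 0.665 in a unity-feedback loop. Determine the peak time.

The closed-loop denominator s² + 2.3s + 3.525 gives ω_n = √3.525 = 1.877 and ζ = 2.3/(2ω_n) = 0.6126.
Damped frequency ω_d = ω_n√(1−ζ²) = 1.484 rad/s, so peak time T_p = π/ω_d = 2.12 s.

T_p = 2.12 s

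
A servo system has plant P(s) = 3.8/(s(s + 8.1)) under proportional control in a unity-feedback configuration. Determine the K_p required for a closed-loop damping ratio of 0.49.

K_p = 18

Closed-loop characteristic equation: s² + 8.1s + K_p·3.8 = 0.
So ω_n = √(3.8K_p) and 2ζω_n = 8.1, giving ζ = 8.1/(2√(3.8K_p)).
Setting ζ = 0.49: √(3.8K_p) = 8.1/(2·0.49) = 8.265, so K_p = 68.32/3.8 = 18.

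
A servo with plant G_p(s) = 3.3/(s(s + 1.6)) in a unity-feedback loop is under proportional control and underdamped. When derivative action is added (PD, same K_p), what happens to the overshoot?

With PD the characteristic equation becomes s² + (a + K·K_d)s + K·K_p = 0; the damping term grows, ζ rises, overshoot falls.

decrease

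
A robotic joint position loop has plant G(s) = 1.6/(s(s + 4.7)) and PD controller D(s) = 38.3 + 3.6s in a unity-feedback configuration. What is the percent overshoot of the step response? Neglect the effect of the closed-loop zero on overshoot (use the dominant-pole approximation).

Forward path: (38.3 + 3.6s)·1.6/(s(s+4.7)). The closed-loop characteristic equation is s² + (4.7 + 1.6·3.6)s + 1.6·38.3 = 0.
That is s² + 10.46s + 61.28 = 0, so ω_n = 7.828 rad/s and ζ = 10.46/(2·7.828) = 0.6681.
%OS = 100·exp(−πζ/√(1−ζ²)) = 5.96%.

5.96%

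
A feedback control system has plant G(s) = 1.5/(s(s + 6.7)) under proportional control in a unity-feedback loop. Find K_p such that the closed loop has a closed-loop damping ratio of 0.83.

Closed-loop characteristic equation: s² + 6.7s + K_p·1.5 = 0.
So ω_n = √(1.5K_p) and 2ζω_n = 6.7, giving ζ = 6.7/(2√(1.5K_p)).
Setting ζ = 0.83: √(1.5K_p) = 6.7/(2·0.83) = 4.036, so K_p = 16.29/1.5 = 10.9.

K_p = 10.9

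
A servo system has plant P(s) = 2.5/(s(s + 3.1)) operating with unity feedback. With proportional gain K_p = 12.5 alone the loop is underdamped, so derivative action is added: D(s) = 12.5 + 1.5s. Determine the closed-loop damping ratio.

Forward path: (12.5 + 1.5s)·2.5/(s(s+3.1)). The closed-loop characteristic equation is s² + (3.1 + 2.5·1.5)s + 2.5·12.5 = 0.
That is s² + 6.85s + 31.25 = 0, so ω_n = 5.59 rad/s and ζ = 6.85/(2·5.59) = 0.6127.

ζ = 0.613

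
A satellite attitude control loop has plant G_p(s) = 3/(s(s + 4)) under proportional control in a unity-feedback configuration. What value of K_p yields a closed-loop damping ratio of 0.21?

K_p = 30.2

Closed-loop characteristic equation: s² + 4s + K_p·3 = 0.
So ω_n = √(3K_p) and 2ζω_n = 4, giving ζ = 4/(2√(3K_p)).
Setting ζ = 0.21: √(3K_p) = 4/(2·0.21) = 9.524, so K_p = 90.7/3 = 30.2.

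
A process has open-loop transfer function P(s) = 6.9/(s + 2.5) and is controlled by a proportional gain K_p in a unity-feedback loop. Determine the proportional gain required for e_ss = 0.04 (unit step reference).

For a type-0 loop with proportional control, e_ss = 1/(1 + K_p·P(0)).
P(0) = 2.76. Require 1/(1 + K_p·2.76) = 0.04, so 1 + 2.76·K_p = 25.
K_p = (25 − 1)/2.76 = 8.7.

K_p = 8.7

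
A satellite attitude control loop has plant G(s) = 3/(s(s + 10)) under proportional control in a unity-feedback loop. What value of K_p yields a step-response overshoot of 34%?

K_p = 79

From %OS = 100·exp(−πζ/√(1−ζ²)) = 34%, ζ = −ln(0.34)/√(π²+ln²(0.34)) = 0.3248.
Characteristic equation s² + 10s + 3K_p = 0 gives ζ = 10/(2√(3K_p)).
Setting ζ = 0.3248: √(3K_p) = 10/(2·0.3248) = 15.4, so K_p = 237/3 = 79.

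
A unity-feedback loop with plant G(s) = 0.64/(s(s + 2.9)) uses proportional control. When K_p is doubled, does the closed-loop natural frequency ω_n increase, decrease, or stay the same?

ω_n = √(0.64·K_p), which grows with K_p.

increase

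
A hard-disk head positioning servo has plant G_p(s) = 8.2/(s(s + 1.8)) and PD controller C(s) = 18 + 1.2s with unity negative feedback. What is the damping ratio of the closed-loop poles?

ζ = 0.479

Forward path: (18 + 1.2s)·8.2/(s(s+1.8)). The closed-loop characteristic equation is s² + (1.8 + 8.2·1.2)s + 8.2·18 = 0.
That is s² + 11.64s + 147.6 = 0, so ω_n = 12.15 rad/s and ζ = 11.64/(2·12.15) = 0.479.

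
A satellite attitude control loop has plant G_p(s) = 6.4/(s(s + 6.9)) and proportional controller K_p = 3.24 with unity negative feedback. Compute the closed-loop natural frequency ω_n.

ω_n = 4.55 rad/s

The closed-loop denominator is s(s+6.9) + 3.24·6.4 = s² + 6.9s + 20.74.
Matching s² + 2ζω_n s + ω_n²: ω_n = √20.74 = 4.554 rad/s and 2ζω_n = 6.9, so ζ = 6.9/(2·4.554) = 0.758.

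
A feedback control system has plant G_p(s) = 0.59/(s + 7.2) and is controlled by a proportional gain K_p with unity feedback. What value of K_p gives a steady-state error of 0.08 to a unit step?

K_p = 140

The loop is type 0, so e_ss(step) = 1/(1 + K_pos) with K_pos = K_p·G_p(0).
G_p(0) = 0.08194. Require 1/(1 + K_p·0.08194) = 0.08, so 1 + 0.08194·K_p = 12.5.
K_p = (12.5 − 1)/0.08194 = 140.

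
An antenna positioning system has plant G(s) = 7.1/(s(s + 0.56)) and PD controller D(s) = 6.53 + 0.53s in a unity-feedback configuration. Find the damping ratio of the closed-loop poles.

Forward path: (6.53 + 0.53s)·7.1/(s(s+0.56)). The closed-loop characteristic equation is s² + (0.56 + 7.1·0.53)s + 7.1·6.53 = 0.
That is s² + 4.323s + 46.36 = 0, so ω_n = 6.809 rad/s and ζ = 4.323/(2·6.809) = 0.3174.

ζ = 0.317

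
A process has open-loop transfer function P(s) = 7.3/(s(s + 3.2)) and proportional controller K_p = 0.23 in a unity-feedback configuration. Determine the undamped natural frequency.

ω_n = 1.3 rad/s

The closed-loop denominator is s(s+3.2) + 0.23·7.3 = s² + 3.2s + 1.679.
So ω_n² = 1.679 ⇒ ω_n = 1.296 rad/s, and ζ = 3.2/(2ω_n) = 1.23.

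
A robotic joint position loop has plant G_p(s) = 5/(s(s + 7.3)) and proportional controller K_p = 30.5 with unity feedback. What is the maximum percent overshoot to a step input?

37.8%

The closed-loop denominator s² + 7.3s + 152.5 gives ω_n = √152.5 = 12.35 and ζ = 7.3/(2ω_n) = 0.2956.
%OS = 100·exp(−πζ/√(1−ζ²)) = 100·exp(−π·0.2956/√0.9126) = 37.8%.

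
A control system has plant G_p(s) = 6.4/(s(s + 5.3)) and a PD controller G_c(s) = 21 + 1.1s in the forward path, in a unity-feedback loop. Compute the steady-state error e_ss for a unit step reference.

The open loop G_c(s)G_p(s) has a pole at the origin (type 1), so the static position error constant is infinite and e_ss = 1/(1+∞) = 0.

0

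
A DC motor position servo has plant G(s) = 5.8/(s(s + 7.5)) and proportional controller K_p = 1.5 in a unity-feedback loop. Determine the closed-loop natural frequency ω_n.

With unity feedback the closed-loop characteristic equation is s² + 7.5s + 1.5·5.8 = s² + 7.5s + 8.7 = 0.
Matching s² + 2ζω_n s + ω_n²: ω_n = √8.7 = 2.95 rad/s and 2ζω_n = 7.5, so ζ = 7.5/(2·2.95) = 1.27.

ω_n = 2.95 rad/s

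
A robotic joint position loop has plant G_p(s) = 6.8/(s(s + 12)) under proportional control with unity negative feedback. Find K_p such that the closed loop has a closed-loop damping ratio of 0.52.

K_p = 19.6

Closed-loop characteristic equation: s² + 12s + K_p·6.8 = 0.
So ω_n = √(6.8K_p) and 2ζω_n = 12, giving ζ = 12/(2√(6.8K_p)).
Setting ζ = 0.52: √(6.8K_p) = 12/(2·0.52) = 11.54, so K_p = 133.1/6.8 = 19.6.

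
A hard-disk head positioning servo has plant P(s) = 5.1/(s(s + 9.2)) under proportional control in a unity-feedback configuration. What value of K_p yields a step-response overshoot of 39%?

K_p = 50.3

From %OS = 100·exp(−πζ/√(1−ζ²)) = 39%, ζ = −ln(0.39)/√(π²+ln²(0.39)) = 0.2871.
Characteristic equation s² + 9.2s + 5.1K_p = 0 gives ζ = 9.2/(2√(5.1K_p)).
Setting ζ = 0.2871: √(5.1K_p) = 9.2/(2·0.2871) = 16.02, so K_p = 256.7/5.1 = 50.3.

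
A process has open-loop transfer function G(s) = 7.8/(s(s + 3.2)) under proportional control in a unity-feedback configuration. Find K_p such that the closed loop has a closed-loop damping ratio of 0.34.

Closed-loop characteristic equation: s² + 3.2s + K_p·7.8 = 0.
So ω_n = √(7.8K_p) and 2ζω_n = 3.2, giving ζ = 3.2/(2√(7.8K_p)).
Setting ζ = 0.34: √(7.8K_p) = 3.2/(2·0.34) = 4.706, so K_p = 22.15/7.8 = 2.84.

K_p = 2.84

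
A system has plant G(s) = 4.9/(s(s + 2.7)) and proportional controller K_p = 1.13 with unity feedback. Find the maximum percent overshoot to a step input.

From 1 + K_pG(s) = 0: s² + 2.7s + 5.537 = 0 ⇒ ω_n = 2.353, ζ = 0.5737.
%OS = 100·exp(−πζ/√(1−ζ²)) = 100·exp(−π·0.5737/√0.6709) = 11.1%.

11.1%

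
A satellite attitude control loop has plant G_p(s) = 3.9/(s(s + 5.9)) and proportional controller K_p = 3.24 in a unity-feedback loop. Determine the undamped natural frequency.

ω_n = 3.55 rad/s

With unity feedback the closed-loop characteristic equation is s² + 5.9s + 3.24·3.9 = s² + 5.9s + 12.64 = 0.
So ω_n² = 12.64 ⇒ ω_n = 3.555 rad/s, and ζ = 5.9/(2ω_n) = 0.83.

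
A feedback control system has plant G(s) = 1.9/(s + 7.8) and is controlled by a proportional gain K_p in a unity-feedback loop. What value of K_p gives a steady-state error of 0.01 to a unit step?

The loop is type 0, so e_ss(step) = 1/(1 + K_pos) with K_pos = K_p·G(0).
G(0) = 0.2436. Require 1/(1 + K_p·0.2436) = 0.01, so 1 + 0.2436·K_p = 100.
K_p = (100 − 1)/0.2436 = 406.

K_p = 406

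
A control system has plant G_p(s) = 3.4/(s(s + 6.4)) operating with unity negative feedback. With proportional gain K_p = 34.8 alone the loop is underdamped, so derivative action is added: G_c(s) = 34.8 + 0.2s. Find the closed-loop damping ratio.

ζ = 0.325

Forward path: (34.8 + 0.2s)·3.4/(s(s+6.4)). The closed-loop characteristic equation is s² + (6.4 + 3.4·0.2)s + 3.4·34.8 = 0.
That is s² + 7.08s + 118.3 = 0, so ω_n = 10.88 rad/s and ζ = 7.08/(2·10.88) = 0.3254.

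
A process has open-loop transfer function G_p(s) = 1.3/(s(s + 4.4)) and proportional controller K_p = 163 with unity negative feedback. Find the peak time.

The closed-loop denominator s² + 4.4s + 211.9 gives ω_n = √211.9 = 14.56 and ζ = 4.4/(2ω_n) = 0.1511.
Damped frequency ω_d = ω_n√(1−ζ²) = 14.39 rad/s, so peak time T_p = π/ω_d = 0.218 s.

T_p = 0.218 s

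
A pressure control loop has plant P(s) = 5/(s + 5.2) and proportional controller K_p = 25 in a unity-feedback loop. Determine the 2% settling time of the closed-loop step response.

T_s ≈ 0.0307 s

Closed-loop transfer function: T(s) = K_p·P(s)/(1 + K_p·P(s)) = 125/(s + 5.2 + 125) = 125/(s + 130.2).
Time constant τ = 1/130.2 = 0.00768 s, so the 2% settling time is about 4τ = 0.0307 s.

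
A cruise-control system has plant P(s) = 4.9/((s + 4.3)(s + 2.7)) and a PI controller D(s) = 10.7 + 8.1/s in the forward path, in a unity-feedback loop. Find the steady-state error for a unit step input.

0

The open loop D(s)P(s) has a pole at the origin (type 1), so the static position error constant is infinite and e_ss = 1/(1+∞) = 0.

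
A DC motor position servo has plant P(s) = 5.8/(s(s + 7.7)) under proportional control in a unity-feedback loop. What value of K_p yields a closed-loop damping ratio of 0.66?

K_p = 5.87

Closed-loop characteristic equation: s² + 7.7s + K_p·5.8 = 0.
So ω_n = √(5.8K_p) and 2ζω_n = 7.7, giving ζ = 7.7/(2√(5.8K_p)).
Setting ζ = 0.66: √(5.8K_p) = 7.7/(2·0.66) = 5.833, so K_p = 34.03/5.8 = 5.87.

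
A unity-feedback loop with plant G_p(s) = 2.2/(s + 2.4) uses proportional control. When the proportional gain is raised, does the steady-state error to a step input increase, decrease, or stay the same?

e_ss = 1/(1 + K_p·G_p(0)); a larger K_p raises the denominator, so e_ss decreases.

decrease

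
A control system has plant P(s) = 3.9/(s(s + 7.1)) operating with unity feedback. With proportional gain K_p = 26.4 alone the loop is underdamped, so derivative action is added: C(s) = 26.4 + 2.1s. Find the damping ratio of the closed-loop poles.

ζ = 0.753

Forward path: (26.4 + 2.1s)·3.9/(s(s+7.1)). The closed-loop characteristic equation is s² + (7.1 + 3.9·2.1)s + 3.9·26.4 = 0.
That is s² + 15.29s + 103 = 0, so ω_n = 10.15 rad/s and ζ = 15.29/(2·10.15) = 0.7534.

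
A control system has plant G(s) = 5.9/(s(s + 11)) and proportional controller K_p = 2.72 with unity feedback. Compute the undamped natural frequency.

ω_n = 4.01 rad/s

The closed-loop denominator is s(s+11) + 2.72·5.9 = s² + 11s + 16.05.
Matching s² + 2ζω_n s + ω_n²: ω_n = √16.05 = 4.006 rad/s and 2ζω_n = 11, so ζ = 11/(2·4.006) = 1.37.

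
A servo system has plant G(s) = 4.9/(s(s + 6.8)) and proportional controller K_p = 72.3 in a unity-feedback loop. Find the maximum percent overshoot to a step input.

56.2%

Closed-loop characteristic equation: s² + 6.8s + 354.3 = 0, so ω_n = 18.82 rad/s and ζ = 6.8/(2·18.82) = 0.1806.
%OS = 100·exp(−πζ/√(1−ζ²)) = 100·exp(−π·0.1806/√0.9674) = 56.2%.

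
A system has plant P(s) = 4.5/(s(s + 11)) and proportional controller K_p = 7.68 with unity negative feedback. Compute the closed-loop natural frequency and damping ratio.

ω_n = 5.88 rad/s, ζ = 0.936

With unity feedback the closed-loop characteristic equation is s² + 11s + 7.68·4.5 = s² + 11s + 34.56 = 0.
So ω_n² = 34.56 ⇒ ω_n = 5.879 rad/s, and ζ = 11/(2ω_n) = 0.936.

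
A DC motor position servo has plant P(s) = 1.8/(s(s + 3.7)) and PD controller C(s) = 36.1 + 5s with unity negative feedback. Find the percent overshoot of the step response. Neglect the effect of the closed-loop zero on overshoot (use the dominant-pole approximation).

1.8%

Forward path: (36.1 + 5s)·1.8/(s(s+3.7)). The closed-loop characteristic equation is s² + (3.7 + 1.8·5)s + 1.8·36.1 = 0.
That is s² + 12.7s + 64.98 = 0, so ω_n = 8.061 rad/s and ζ = 12.7/(2·8.061) = 0.7877.
%OS = 100·exp(−πζ/√(1−ζ²)) = 1.8%.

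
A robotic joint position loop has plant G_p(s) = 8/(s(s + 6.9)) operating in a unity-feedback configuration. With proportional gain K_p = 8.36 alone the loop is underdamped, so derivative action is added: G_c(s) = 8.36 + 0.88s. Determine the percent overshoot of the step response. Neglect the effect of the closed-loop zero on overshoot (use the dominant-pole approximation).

0.598%

Forward path: (8.36 + 0.88s)·8/(s(s+6.9)). The closed-loop characteristic equation is s² + (6.9 + 8·0.88)s + 8·8.36 = 0.
That is s² + 13.94s + 66.88 = 0, so ω_n = 8.178 rad/s and ζ = 13.94/(2·8.178) = 0.8523.
%OS = 100·exp(−πζ/√(1−ζ²)) = 0.598%.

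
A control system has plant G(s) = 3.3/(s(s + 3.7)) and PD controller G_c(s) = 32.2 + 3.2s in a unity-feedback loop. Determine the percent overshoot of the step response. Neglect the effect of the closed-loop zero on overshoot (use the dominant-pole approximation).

4.94%

Forward path: (32.2 + 3.2s)·3.3/(s(s+3.7)). The closed-loop characteristic equation is s² + (3.7 + 3.3·3.2)s + 3.3·32.2 = 0.
That is s² + 14.26s + 106.3 = 0, so ω_n = 10.31 rad/s and ζ = 14.26/(2·10.31) = 0.6917.
%OS = 100·exp(−πζ/√(1−ζ²)) = 4.94%.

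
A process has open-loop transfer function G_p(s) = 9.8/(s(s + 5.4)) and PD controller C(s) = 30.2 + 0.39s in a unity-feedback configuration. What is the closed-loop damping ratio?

Forward path: (30.2 + 0.39s)·9.8/(s(s+5.4)). The closed-loop characteristic equation is s² + (5.4 + 9.8·0.39)s + 9.8·30.2 = 0.
That is s² + 9.222s + 296 = 0, so ω_n = 17.2 rad/s and ζ = 9.222/(2·17.2) = 0.268.

ζ = 0.268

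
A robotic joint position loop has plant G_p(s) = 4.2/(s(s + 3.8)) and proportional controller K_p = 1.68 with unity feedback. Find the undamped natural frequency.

ω_n = 2.66 rad/s

With unity feedback the closed-loop characteristic equation is s² + 3.8s + 1.68·4.2 = s² + 3.8s + 7.056 = 0.
So ω_n² = 7.056 ⇒ ω_n = 2.656 rad/s, and ζ = 3.8/(2ω_n) = 0.715.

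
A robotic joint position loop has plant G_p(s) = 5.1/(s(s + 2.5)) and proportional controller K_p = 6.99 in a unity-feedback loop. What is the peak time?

T_p = 0.538 s

The closed-loop denominator s² + 2.5s + 35.65 gives ω_n = √35.65 = 5.971 and ζ = 2.5/(2ω_n) = 0.2094.
Damped frequency ω_d = ω_n√(1−ζ²) = 5.838 rad/s, so peak time T_p = π/ω_d = 0.538 s.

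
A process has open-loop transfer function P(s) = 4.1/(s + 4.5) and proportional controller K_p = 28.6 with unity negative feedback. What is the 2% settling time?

Closed-loop transfer function: T(s) = K_p·P(s)/(1 + K_p·P(s)) = 117.3/(s + 4.5 + 117.3) = 117.3/(s + 121.8).
Time constant τ = 1/121.8 = 0.008213 s, so the 2% settling time is about 4τ = 0.0329 s.

T_s ≈ 0.0329 s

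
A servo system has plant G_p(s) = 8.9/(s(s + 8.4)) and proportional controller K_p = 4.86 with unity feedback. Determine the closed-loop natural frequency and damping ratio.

ω_n = 6.58 rad/s, ζ = 0.639

With unity feedback the closed-loop characteristic equation is s² + 8.4s + 4.86·8.9 = s² + 8.4s + 43.25 = 0.
Matching s² + 2ζω_n s + ω_n²: ω_n = √43.25 = 6.577 rad/s and 2ζω_n = 8.4, so ζ = 8.4/(2·6.577) = 0.639.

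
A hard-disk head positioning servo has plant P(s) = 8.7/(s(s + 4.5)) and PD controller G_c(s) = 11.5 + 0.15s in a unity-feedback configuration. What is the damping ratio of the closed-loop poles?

Forward path: (11.5 + 0.15s)·8.7/(s(s+4.5)). The closed-loop characteristic equation is s² + (4.5 + 8.7·0.15)s + 8.7·11.5 = 0.
That is s² + 5.805s + 100 = 0, so ω_n = 10 rad/s and ζ = 5.805/(2·10) = 0.2902.

ζ = 0.29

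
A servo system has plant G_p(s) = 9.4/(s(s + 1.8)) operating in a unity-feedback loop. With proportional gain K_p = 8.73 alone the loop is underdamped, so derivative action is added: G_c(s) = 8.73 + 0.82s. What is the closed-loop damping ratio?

ζ = 0.525

Forward path: (8.73 + 0.82s)·9.4/(s(s+1.8)). The closed-loop characteristic equation is s² + (1.8 + 9.4·0.82)s + 9.4·8.73 = 0.
That is s² + 9.508s + 82.06 = 0, so ω_n = 9.059 rad/s and ζ = 9.508/(2·9.059) = 0.5248.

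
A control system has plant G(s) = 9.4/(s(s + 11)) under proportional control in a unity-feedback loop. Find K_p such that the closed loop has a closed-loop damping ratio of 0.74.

K_p = 5.88

Closed-loop characteristic equation: s² + 11s + K_p·9.4 = 0.
So ω_n = √(9.4K_p) and 2ζω_n = 11, giving ζ = 11/(2√(9.4K_p)).
Setting ζ = 0.74: √(9.4K_p) = 11/(2·0.74) = 7.432, so K_p = 55.24/9.4 = 5.88.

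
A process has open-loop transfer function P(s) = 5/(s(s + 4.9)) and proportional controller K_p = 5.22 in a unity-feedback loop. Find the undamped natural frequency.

The closed-loop denominator is s(s+4.9) + 5.22·5 = s² + 4.9s + 26.1.
So ω_n² = 26.1 ⇒ ω_n = 5.109 rad/s, and ζ = 4.9/(2ω_n) = 0.48.

ω_n = 5.11 rad/s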